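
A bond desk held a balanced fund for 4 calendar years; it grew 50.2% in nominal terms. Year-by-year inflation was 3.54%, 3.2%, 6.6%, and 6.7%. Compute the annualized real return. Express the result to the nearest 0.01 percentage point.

5.44%

Cumulative inflation factor: 1.0354 × 1.032 × 1.066 × 1.067 ≈ 1.21537.
Nominal growth factor: 1.50200. Real growth factor = 1.50200 / 1.21537 ≈ 1.23583.
Annualized: 1.23583^(1/4) − 1 ≈ 0.05436.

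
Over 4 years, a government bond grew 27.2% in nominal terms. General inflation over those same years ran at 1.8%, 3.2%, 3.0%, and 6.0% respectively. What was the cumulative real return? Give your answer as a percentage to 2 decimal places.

10.90%

Cumulative inflation factor: 1.018 × 1.032 × 1.030 × 1.060 ≈ 1.14702.
Nominal growth factor: 1.27200. Real growth factor = 1.27200 / 1.14702 ≈ 1.10896.
Total real return ≈ 10.8962%.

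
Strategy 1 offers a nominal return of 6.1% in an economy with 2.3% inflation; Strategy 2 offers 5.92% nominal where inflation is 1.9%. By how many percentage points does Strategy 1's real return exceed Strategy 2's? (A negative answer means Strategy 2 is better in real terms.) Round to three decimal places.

Strategy 1 real return: 1.061/1.023 − 1 = 3.7146%.
Strategy 2 real return: 1.0592/1.019 − 1 = 3.9450%.
Difference: 3.7146 − 3.9450 = -0.2304 pp.

-0.230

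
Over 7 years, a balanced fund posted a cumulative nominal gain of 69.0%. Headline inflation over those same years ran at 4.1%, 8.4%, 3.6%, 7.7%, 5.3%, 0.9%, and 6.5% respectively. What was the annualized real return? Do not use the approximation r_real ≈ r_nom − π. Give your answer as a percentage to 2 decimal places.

2.47%

Cumulative inflation factor: 1.041 × 1.084 × 1.036 × 1.077 × 1.053 × 1.009 × 1.065 ≈ 1.42470.
Nominal growth factor: 1.69000. Real growth factor = 1.69000 / 1.42470 ≈ 1.18621.
Annualized: 1.18621^(1/7) − 1 ≈ 0.02469.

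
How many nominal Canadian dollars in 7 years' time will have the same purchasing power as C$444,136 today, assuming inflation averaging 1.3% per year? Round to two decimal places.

Cumulative price-level factor: (1+1.3%)^7 ≈ 1.0946269025.
The nominal amount required is C$444,136 scaled up by that factor.

C$486,163.21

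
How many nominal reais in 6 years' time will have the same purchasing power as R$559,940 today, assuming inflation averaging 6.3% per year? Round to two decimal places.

Cumulative price-level factor: (1+6.3%)^6 ≈ 1.4427782516.
The nominal amount required is R$559,940 scaled up by that factor.

R$807,869.25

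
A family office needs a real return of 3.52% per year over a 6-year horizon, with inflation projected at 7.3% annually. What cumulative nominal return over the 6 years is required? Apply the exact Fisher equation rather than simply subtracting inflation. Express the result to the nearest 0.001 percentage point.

87.821%

Required annual nominal rate: (1+3.52%)(1+7.3%) − 1 = 11.07696%.
Cumulative over 6 years: (1 + 0.1107696)^6 − 1 ≈ 0.87821.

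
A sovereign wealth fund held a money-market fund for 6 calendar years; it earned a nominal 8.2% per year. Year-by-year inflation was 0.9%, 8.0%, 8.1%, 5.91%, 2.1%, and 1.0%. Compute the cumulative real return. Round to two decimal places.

24.72%

Cumulative inflation factor: 1.009 × 1.080 × 1.081 × 1.0591 × 1.021 × 1.010 ≈ 1.28654.
Nominal growth factor: 1.60459. Real growth factor = 1.60459 / 1.28654 ≈ 1.24721.
Total real return ≈ 24.7208%.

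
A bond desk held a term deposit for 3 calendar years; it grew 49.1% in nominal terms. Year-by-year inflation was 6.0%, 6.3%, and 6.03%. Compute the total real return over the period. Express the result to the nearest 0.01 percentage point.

Cumulative inflation factor: 1.060 × 1.063 × 1.0603 ≈ 1.19472.
Nominal growth factor: 1.49100. Real growth factor = 1.49100 / 1.19472 ≈ 1.24799.
Total real return ≈ 24.7986%.

24.80%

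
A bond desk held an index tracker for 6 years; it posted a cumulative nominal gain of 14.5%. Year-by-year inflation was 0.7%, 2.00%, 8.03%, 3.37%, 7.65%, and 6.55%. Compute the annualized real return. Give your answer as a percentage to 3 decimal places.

-2.289%

Cumulative inflation factor: 1.007 × 1.0200 × 1.0803 × 1.0337 × 1.0765 × 1.0655 ≈ 1.31564.
Nominal growth factor: 1.14500. Real growth factor = 1.14500 / 1.31564 ≈ 0.87030.
Annualized: 0.87030^(1/6) − 1 ≈ -0.02289.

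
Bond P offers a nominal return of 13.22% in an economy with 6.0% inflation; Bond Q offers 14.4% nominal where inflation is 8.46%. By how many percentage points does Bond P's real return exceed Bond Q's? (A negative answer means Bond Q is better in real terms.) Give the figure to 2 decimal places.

1.33

Bond P real return: 1.1322/1.060 − 1 = 6.811%.
Bond Q real return: 1.144/1.0846 − 1 = 5.477%.
Difference: 6.811 − 5.477 = 1.334 pp.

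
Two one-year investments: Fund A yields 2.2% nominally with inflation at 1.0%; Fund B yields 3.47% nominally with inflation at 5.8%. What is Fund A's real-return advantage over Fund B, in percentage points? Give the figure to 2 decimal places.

Fund A real return: 1.022/1.010 − 1 = 1.188%.
Fund B real return: 1.0347/1.058 − 1 = -2.202%.
Difference: 1.188 − (-2.202) = 3.390 pp.

3.39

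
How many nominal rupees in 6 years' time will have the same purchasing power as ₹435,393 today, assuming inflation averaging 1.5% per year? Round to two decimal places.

Cumulative price-level factor: (1+1.5%)^6 ≈ 1.0934432639.
Multiplying ₹435,393 by the price-level factor gives the future nominal sum.

₹476,077.54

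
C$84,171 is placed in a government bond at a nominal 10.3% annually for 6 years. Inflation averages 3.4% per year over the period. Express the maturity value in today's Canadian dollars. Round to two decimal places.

Nominal value at maturity: C$84,171 × (1 + 10.3%)^6 ≈ C$151,570.81.
Price-level factor over 6 years: (1 + 3.4%)^6 ≈ 1.2221463992.
The maturity value deflated by that factor is the answer in today's purchasing power.

C$124,020.17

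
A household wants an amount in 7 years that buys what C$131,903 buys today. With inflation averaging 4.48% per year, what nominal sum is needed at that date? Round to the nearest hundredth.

C$179,261.42

Cumulative price-level factor: (1+4.48%)^7 ≈ 1.3590397127.
The nominal amount required is C$131,903 scaled up by that factor.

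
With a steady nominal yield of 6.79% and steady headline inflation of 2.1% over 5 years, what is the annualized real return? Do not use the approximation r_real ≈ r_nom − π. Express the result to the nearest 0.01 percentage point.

With constant rates the annual real return is the same each year: (1+6.79%)/(1+2.1%) − 1 = 0.04594.

4.59%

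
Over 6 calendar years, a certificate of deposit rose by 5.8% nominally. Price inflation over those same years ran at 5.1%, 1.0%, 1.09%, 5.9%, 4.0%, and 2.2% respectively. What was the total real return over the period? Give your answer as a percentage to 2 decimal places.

-12.41%

Cumulative inflation factor: 1.051 × 1.010 × 1.0109 × 1.059 × 1.040 × 1.022 ≈ 1.20785.
Nominal growth factor: 1.05800. Real growth factor = 1.05800 / 1.20785 ≈ 0.87594.
Total real return ≈ -12.4062%.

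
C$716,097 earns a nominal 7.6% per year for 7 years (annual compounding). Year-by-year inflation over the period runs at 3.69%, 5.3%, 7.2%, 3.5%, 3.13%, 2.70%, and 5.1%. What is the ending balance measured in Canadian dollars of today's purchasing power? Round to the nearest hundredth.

C$886,745.91

Nominal value at maturity: C$716,097 × (1 + 7.6%)^7 ≈ C$1,195,797.81.
Price-level factor over 7 years: 1.0369 × 1.053 × 1.072 × 1.035 × 1.0313 × 1.0270 × 1.051 ≈ 1.3485236215.
Dividing the nominal maturity value by the price-level factor gives the value in today's money.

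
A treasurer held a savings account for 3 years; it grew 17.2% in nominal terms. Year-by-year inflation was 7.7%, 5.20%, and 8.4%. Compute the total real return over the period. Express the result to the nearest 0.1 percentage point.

-4.6%

Cumulative inflation factor: 1.077 × 1.0520 × 1.084 ≈ 1.22818.
Nominal growth factor: 1.17200. Real growth factor = 1.17200 / 1.22818 ≈ 0.95426.
Total real return ≈ -4.5740%.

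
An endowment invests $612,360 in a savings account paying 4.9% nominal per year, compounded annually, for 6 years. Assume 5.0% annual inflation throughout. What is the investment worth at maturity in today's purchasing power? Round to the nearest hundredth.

Nominal value at maturity: $612,360 × (1 + 4.9%)^6 ≈ $815,942.85.
Price-level factor over 6 years: (1 + 5.0%)^6 ≈ 1.3400956406.
The maturity value deflated by that factor is the answer in today's purchasing power.

$608,869.12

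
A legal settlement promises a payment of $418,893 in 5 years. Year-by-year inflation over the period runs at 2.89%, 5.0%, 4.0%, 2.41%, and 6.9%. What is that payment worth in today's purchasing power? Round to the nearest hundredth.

$340,554.97

Price-level factor over 5 years: 1.0289 × 1.050 × 1.040 × 1.0241 × 1.069 ≈ 1.2300304902.
Purchasing power today: $418,893 divided by that factor.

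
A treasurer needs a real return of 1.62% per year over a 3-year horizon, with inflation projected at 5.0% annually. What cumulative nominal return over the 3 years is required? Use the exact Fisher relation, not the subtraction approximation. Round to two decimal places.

21.48%

Required annual nominal rate: (1+1.62%)(1+5.0%) − 1 = 6.701%.
Cumulative over 3 years: (1 + 0.06701)^3 − 1 ≈ 0.21480.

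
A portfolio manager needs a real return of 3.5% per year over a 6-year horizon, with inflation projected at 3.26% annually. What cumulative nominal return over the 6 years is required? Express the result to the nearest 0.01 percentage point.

Required annual nominal rate: (1+3.5%)(1+3.26%) − 1 = 6.8741%.
Cumulative over 6 years: (1 + 0.068741)^6 − 1 ≈ 0.49017.

49.02%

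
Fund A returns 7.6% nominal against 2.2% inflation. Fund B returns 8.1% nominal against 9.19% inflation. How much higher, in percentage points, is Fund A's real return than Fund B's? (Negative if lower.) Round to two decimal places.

Fund A real return: 1.076/1.022 − 1 = 5.284%.
Fund B real return: 1.081/1.0919 − 1 = -0.998%.
Difference: 5.284 − (-0.998) = 6.282 pp.

6.28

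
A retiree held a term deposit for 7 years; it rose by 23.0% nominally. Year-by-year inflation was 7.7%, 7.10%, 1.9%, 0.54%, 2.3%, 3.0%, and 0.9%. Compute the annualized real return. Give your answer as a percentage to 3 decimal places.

-0.303%

Cumulative inflation factor: 1.077 × 1.0710 × 1.019 × 1.0054 × 1.023 × 1.030 × 1.009 ≈ 1.25638.
Nominal growth factor: 1.23000. Real growth factor = 1.23000 / 1.25638 ≈ 0.97900.
Annualized: 0.97900^(1/7) − 1 ≈ -0.00303.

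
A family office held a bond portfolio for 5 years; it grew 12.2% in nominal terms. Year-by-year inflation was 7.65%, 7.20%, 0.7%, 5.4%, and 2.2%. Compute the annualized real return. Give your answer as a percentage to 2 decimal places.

Cumulative inflation factor: 1.0765 × 1.0720 × 1.007 × 1.054 × 1.022 ≈ 1.25179.
Nominal growth factor: 1.12200. Real growth factor = 1.12200 / 1.25179 ≈ 0.89632.
Annualized: 0.89632^(1/5) − 1 ≈ -0.02165.

-2.17%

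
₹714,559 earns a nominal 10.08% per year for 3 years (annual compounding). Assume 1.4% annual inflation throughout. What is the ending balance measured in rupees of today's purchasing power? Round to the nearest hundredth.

Nominal value at maturity: ₹714,559 × (1 + 10.08%)^3 ≈ ₹953,154.62.
Price-level factor over 3 years: (1 + 1.4%)^3 = 1.042590744.
Dividing the nominal maturity value by the price-level factor gives the value in today's money.

₹914,217.42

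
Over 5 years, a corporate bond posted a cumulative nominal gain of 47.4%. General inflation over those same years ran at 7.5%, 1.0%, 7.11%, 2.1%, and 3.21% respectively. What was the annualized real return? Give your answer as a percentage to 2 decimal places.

Cumulative inflation factor: 1.075 × 1.010 × 1.0711 × 1.021 × 1.0321 ≈ 1.22548.
Nominal growth factor: 1.47400. Real growth factor = 1.47400 / 1.22548 ≈ 1.20279.
Annualized: 1.20279^(1/5) − 1 ≈ 0.03762.

3.76%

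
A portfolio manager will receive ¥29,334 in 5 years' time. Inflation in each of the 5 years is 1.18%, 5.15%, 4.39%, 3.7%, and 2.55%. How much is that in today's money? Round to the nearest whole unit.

Price-level factor over 5 years: 1.0118 × 1.0515 × 1.0439 × 1.037 × 1.0255 ≈ 1.1810744396.
Purchasing power today: ¥29,334 divided by that factor.

¥24,837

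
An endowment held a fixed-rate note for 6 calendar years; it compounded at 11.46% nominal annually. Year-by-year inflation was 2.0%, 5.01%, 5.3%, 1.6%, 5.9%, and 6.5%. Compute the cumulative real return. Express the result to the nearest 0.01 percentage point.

Cumulative inflation factor: 1.020 × 1.0501 × 1.053 × 1.016 × 1.059 × 1.065 ≈ 1.29240.
Nominal growth factor: 1.91741. Real growth factor = 1.91741 / 1.29240 ≈ 1.48360.
Total real return ≈ 48.3596%.

48.36%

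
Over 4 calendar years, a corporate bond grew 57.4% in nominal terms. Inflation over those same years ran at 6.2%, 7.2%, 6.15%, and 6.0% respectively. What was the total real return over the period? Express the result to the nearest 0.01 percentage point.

Cumulative inflation factor: 1.062 × 1.072 × 1.0615 × 1.060 ≈ 1.28099.
Nominal growth factor: 1.57400. Real growth factor = 1.57400 / 1.28099 ≈ 1.22874.
Total real return ≈ 22.8739%.

22.87%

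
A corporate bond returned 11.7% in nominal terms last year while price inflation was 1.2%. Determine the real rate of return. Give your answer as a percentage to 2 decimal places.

Real return via the Fisher equation: (1 + 11.7%)/(1 + 1.2%) − 1 = 1.117/1.012 − 1 ≈ 0.10375.

10.38%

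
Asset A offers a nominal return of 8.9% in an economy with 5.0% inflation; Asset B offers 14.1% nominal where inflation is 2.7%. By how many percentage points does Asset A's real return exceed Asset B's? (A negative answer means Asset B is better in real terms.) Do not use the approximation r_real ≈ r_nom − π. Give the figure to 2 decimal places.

-7.39

Asset A real return: 1.089/1.050 − 1 = 3.714%.
Asset B real return: 1.141/1.027 − 1 = 11.100%.
Difference: 3.714 − 11.100 = -7.386 pp.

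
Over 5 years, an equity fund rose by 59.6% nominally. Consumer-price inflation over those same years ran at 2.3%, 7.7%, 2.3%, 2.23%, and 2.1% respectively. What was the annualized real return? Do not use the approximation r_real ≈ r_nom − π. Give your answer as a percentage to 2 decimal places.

6.29%

Cumulative inflation factor: 1.023 × 1.077 × 1.023 × 1.0223 × 1.021 ≈ 1.17644.
Nominal growth factor: 1.59600. Real growth factor = 1.59600 / 1.17644 ≈ 1.35663.
Annualized: 1.35663^(1/5) − 1 ≈ 0.06290.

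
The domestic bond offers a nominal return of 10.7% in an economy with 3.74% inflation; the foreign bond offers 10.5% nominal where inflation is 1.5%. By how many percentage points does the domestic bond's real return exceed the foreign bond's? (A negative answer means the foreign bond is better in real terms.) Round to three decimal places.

The domestic bond real return: 1.107/1.0374 − 1 = 6.7091%.
The foreign bond real return: 1.105/1.015 − 1 = 8.8670%.
Difference: 6.7091 − 8.8670 = -2.1579 pp.

-2.158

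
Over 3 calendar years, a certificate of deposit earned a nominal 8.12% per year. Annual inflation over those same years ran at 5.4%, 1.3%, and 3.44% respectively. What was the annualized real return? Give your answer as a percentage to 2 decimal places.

4.60%

Cumulative inflation factor: 1.054 × 1.013 × 1.0344 ≈ 1.10443.
Nominal growth factor: 1.26392. Real growth factor = 1.26392 / 1.10443 ≈ 1.14440.
Annualized: 1.14440^(1/3) − 1 ≈ 0.04599.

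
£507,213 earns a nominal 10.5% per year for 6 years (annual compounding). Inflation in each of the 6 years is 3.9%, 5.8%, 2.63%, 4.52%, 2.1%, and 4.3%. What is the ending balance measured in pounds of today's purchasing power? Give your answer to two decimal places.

Nominal value at maturity: £507,213 × (1 + 10.5%)^6 ≈ £923,345.09.
Price-level factor over 6 years: 1.039 × 1.058 × 1.0263 × 1.0452 × 1.021 × 1.043 ≈ 1.2556974021.
Dividing the nominal maturity value by the price-level factor gives the value in today's money.

£735,324.52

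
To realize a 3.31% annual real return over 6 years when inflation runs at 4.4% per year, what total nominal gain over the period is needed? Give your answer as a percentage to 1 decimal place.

Required annual nominal rate: (1+3.31%)(1+4.4%) − 1 = 7.85564%.
Cumulative over 6 years: (1 + 0.0785564)^6 − 1 ≈ 0.57419.

57.4%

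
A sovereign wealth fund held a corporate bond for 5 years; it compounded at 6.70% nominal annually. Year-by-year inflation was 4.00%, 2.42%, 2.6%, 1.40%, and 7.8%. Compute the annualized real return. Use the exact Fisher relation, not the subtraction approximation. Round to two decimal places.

Cumulative inflation factor: 1.0400 × 1.0242 × 1.026 × 1.0140 × 1.078 ≈ 1.19460.
Nominal growth factor: 1.38300. Real growth factor = 1.38300 / 1.19460 ≈ 1.15771.
Annualized: 1.15771^(1/5) − 1 ≈ 0.02972.

2.97%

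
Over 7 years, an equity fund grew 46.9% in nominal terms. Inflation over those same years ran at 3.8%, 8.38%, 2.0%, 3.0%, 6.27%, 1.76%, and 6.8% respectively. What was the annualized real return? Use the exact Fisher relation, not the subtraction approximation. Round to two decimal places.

1.05%

Cumulative inflation factor: 1.038 × 1.0838 × 1.020 × 1.030 × 1.0627 × 1.0176 × 1.068 ≈ 1.36503.
Nominal growth factor: 1.46900. Real growth factor = 1.46900 / 1.36503 ≈ 1.07617.
Annualized: 1.07617^(1/7) − 1 ≈ 0.01054.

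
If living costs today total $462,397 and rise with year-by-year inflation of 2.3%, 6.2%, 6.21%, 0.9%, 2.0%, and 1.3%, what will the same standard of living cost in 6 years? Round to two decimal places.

Cumulative price-level factor: 1.023 × 1.062 × 1.0621 × 1.009 × 1.020 × 1.013 ≈ 1.2030019814.
Multiplying $462,397 by the price-level factor gives the future nominal sum.

$556,264.51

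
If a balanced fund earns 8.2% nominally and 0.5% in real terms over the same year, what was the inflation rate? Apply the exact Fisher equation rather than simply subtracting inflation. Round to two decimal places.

From (1+r_nom) = (1+r_real)(1+π), we get 1+π = (1 + 8.2%)/(1 + 0.5%) = 1.082/1.005 ≈ 1.07662.
So π ≈ 7.6617%.

7.66%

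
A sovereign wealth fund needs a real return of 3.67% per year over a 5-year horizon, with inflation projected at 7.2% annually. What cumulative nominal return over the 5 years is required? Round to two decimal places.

69.53%

Required annual nominal rate: (1+3.67%)(1+7.2%) − 1 = 11.13424%.
Cumulative over 5 years: (1 + 0.1113424)^5 − 1 ≈ 0.69527.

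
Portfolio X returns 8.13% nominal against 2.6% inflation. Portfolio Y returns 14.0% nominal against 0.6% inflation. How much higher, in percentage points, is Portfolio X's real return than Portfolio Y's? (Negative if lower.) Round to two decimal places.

-7.93

Portfolio X real return: 1.0813/1.026 − 1 = 5.390%.
Portfolio Y real return: 1.140/1.006 − 1 = 13.320%.
Difference: 5.390 − 13.320 = -7.930 pp.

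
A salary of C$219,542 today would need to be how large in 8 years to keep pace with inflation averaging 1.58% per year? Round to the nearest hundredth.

C$248,876.15

Cumulative price-level factor: (1+1.58%)^8 ≈ 1.1336152195.
Multiplying C$219,542 by the price-level factor gives the future nominal sum.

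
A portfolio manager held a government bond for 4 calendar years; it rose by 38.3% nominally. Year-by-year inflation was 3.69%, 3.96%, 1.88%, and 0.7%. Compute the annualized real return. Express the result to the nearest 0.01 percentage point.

5.75%

Cumulative inflation factor: 1.0369 × 1.0396 × 1.0188 × 1.007 ≈ 1.10591.
Nominal growth factor: 1.38300. Real growth factor = 1.38300 / 1.10591 ≈ 1.25055.
Annualized: 1.25055^(1/4) − 1 ≈ 0.05749.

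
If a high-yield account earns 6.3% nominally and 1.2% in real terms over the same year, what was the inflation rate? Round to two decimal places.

5.04%

From (1+r_nom) = (1+r_real)(1+π), we get 1+π = (1 + 6.3%)/(1 + 1.2%) = 1.063/1.012 ≈ 1.05040.
So π ≈ 5.0395%.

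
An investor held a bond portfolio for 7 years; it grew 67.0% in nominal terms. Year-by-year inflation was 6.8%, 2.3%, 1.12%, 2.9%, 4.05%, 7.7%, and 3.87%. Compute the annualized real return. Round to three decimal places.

3.380%

Cumulative inflation factor: 1.068 × 1.023 × 1.0112 × 1.029 × 1.0405 × 1.077 × 1.0387 ≈ 1.32327.
Nominal growth factor: 1.67000. Real growth factor = 1.67000 / 1.32327 ≈ 1.26203.
Annualized: 1.26203^(1/7) − 1 ≈ 0.03380.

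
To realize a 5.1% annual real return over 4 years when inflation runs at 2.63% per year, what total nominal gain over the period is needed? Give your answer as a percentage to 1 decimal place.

35.4%

Required annual nominal rate: (1+5.1%)(1+2.63%) − 1 = 7.86413%.
Cumulative over 4 years: (1 + 0.0786413)^4 − 1 ≈ 0.35366.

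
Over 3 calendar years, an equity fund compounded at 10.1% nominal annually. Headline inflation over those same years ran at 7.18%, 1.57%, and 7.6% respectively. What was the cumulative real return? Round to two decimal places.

13.94%

Cumulative inflation factor: 1.0718 × 1.0157 × 1.076 ≈ 1.17136.
Nominal growth factor: 1.33463. Real growth factor = 1.33463 / 1.17136 ≈ 1.13938.
Total real return ≈ 13.9385%.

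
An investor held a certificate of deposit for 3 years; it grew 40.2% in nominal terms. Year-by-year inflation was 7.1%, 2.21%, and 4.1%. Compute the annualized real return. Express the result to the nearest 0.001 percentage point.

7.153%

Cumulative inflation factor: 1.071 × 1.0221 × 1.041 ≈ 1.13955.
Nominal growth factor: 1.40200. Real growth factor = 1.40200 / 1.13955 ≈ 1.23031.
Annualized: 1.23031^(1/3) − 1 ≈ 0.07153.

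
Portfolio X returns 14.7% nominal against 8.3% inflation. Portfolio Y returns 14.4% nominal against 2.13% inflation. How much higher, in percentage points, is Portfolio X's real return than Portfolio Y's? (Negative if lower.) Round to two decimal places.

Portfolio X real return: 1.147/1.083 − 1 = 5.910%.
Portfolio Y real return: 1.144/1.0213 − 1 = 12.014%.
Difference: 5.910 − 12.014 = -6.104 pp.

-6.10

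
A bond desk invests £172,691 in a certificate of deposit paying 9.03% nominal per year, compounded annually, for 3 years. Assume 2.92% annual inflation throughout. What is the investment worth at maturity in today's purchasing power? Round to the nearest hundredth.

£205,309.20

Nominal value at maturity: £172,691 × (1 + 9.03%)^3 ≈ £223,824.56.
Price-level factor over 3 years: (1 + 2.92%)^3 ≈ 1.0901828171.
Dividing the nominal maturity value by the price-level factor gives the value in today's money.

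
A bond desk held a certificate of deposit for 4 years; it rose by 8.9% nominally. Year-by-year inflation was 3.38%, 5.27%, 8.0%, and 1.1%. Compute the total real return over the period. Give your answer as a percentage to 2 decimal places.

Cumulative inflation factor: 1.0338 × 1.0527 × 1.080 × 1.011 ≈ 1.18827.
Nominal growth factor: 1.08900. Real growth factor = 1.08900 / 1.18827 ≈ 0.91646.
Total real return ≈ -8.3544%.

-8.35%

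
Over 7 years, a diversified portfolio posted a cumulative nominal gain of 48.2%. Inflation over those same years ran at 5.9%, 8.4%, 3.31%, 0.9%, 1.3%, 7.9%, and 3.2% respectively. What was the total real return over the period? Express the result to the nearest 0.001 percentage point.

9.794%

Cumulative inflation factor: 1.059 × 1.084 × 1.0331 × 1.009 × 1.013 × 1.079 × 1.032 ≈ 1.34980.
Nominal growth factor: 1.48200. Real growth factor = 1.48200 / 1.34980 ≈ 1.09794.
Total real return ≈ 9.7941%.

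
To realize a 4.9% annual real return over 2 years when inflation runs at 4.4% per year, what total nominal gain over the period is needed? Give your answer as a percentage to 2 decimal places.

19.94%

Required annual nominal rate: (1+4.9%)(1+4.4%) − 1 = 9.5156%.
Cumulative over 2 years: (1 + 0.095156)^2 − 1 ≈ 0.19937.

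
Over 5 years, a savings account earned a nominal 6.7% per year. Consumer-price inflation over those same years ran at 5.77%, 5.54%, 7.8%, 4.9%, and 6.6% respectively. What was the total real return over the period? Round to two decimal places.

2.78%

Cumulative inflation factor: 1.0577 × 1.0554 × 1.078 × 1.049 × 1.066 ≈ 1.34565.
Nominal growth factor: 1.38300. Real growth factor = 1.38300 / 1.34565 ≈ 1.02776.
Total real return ≈ 2.7758%.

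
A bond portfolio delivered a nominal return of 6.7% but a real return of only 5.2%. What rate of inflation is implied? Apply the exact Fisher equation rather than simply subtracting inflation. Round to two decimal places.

From (1+r_nom) = (1+r_real)(1+π), we get 1+π = (1 + 6.7%)/(1 + 5.2%) = 1.067/1.052 ≈ 1.01426.
So π ≈ 1.4259%.

1.43%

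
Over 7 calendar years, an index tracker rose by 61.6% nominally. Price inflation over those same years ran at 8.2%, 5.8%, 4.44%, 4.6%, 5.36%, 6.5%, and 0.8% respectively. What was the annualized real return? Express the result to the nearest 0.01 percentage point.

Cumulative inflation factor: 1.082 × 1.058 × 1.0444 × 1.046 × 1.0536 × 1.065 × 1.008 ≈ 1.41448.
Nominal growth factor: 1.61600. Real growth factor = 1.61600 / 1.41448 ≈ 1.14247.
Annualized: 1.14247^(1/7) − 1 ≈ 0.01921.

1.92%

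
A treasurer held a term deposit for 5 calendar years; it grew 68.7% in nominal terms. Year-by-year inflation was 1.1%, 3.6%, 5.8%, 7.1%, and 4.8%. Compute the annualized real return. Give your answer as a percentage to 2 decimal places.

6.29%

Cumulative inflation factor: 1.011 × 1.036 × 1.058 × 1.071 × 1.048 ≈ 1.24379.
Nominal growth factor: 1.68700. Real growth factor = 1.68700 / 1.24379 ≈ 1.35634.
Annualized: 1.35634^(1/5) − 1 ≈ 0.06285.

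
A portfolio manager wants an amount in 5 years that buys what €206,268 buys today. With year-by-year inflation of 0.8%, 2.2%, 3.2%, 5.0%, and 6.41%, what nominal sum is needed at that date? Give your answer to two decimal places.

Cumulative price-level factor: 1.008 × 1.022 × 1.032 × 1.050 × 1.0641 ≈ 1.1878534611.
Multiplying €206,268 by the price-level factor gives the future nominal sum.

€245,016.16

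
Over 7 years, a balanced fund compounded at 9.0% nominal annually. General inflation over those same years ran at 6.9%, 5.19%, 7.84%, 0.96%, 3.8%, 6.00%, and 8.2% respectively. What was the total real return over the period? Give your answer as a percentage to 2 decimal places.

25.42%

Cumulative inflation factor: 1.069 × 1.0519 × 1.0784 × 1.0096 × 1.038 × 1.0600 × 1.082 ≈ 1.45751.
Nominal growth factor: 1.82804. Real growth factor = 1.82804 / 1.45751 ≈ 1.25422.
Total real return ≈ 25.4220%.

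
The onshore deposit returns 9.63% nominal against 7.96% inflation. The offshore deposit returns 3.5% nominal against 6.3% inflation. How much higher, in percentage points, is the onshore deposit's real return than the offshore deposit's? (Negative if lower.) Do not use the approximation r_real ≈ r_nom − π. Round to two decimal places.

The onshore deposit real return: 1.0963/1.0796 − 1 = 1.547%.
The offshore deposit real return: 1.035/1.063 − 1 = -2.634%.
Difference: 1.547 − (-2.634) = 4.181 pp.

4.18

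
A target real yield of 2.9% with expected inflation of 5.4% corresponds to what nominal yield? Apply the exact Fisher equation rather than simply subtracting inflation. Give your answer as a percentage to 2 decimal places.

8.46%

By the Fisher equation, 1 + r_nom = (1 + 2.9%)(1 + 5.4%) = 1.029 × 1.054 = 1.084566.
So r_nom = 8.4566%.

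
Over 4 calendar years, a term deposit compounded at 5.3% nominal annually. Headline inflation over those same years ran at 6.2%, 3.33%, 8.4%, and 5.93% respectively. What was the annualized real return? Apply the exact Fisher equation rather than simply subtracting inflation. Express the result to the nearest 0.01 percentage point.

Cumulative inflation factor: 1.062 × 1.0333 × 1.084 × 1.0593 ≈ 1.26008.
Nominal growth factor: 1.22946. Real growth factor = 1.22946 / 1.26008 ≈ 0.97570.
Annualized: 0.97570^(1/4) − 1 ≈ -0.00613.

-0.61%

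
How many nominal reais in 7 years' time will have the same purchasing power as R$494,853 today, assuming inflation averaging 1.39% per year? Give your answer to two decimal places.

R$545,057.18

Cumulative price-level factor: (1+1.39%)^7 ≈ 1.1014527242.
The nominal amount required is R$494,853 scaled up by that factor.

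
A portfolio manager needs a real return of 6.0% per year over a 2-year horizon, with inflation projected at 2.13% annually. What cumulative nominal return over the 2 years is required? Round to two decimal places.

17.20%

Required annual nominal rate: (1+6.0%)(1+2.13%) − 1 = 8.2578%.
Cumulative over 2 years: (1 + 0.082578)^2 − 1 ≈ 0.17198.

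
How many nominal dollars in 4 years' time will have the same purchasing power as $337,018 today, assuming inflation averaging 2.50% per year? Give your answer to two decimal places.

Cumulative price-level factor: (1+2.50%)^4 ≈ 1.1038128906.
Multiplying $337,018 by the price-level factor gives the future nominal sum.

$372,004.81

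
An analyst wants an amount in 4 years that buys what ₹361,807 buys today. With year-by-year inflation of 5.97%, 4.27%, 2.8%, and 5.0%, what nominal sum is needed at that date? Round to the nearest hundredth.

₹431,520.75

Cumulative price-level factor: 1.0597 × 1.0427 × 1.028 × 1.050 ≈ 1.1926821557.
Multiplying ₹361,807 by the price-level factor gives the future nominal sum.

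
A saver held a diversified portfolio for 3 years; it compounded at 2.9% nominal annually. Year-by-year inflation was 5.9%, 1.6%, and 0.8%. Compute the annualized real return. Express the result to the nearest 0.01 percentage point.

Cumulative inflation factor: 1.059 × 1.016 × 1.008 ≈ 1.08455.
Nominal growth factor: 1.08955. Real growth factor = 1.08955 / 1.08455 ≈ 1.00461.
Annualized: 1.00461^(1/3) − 1 ≈ 0.00153.

0.15%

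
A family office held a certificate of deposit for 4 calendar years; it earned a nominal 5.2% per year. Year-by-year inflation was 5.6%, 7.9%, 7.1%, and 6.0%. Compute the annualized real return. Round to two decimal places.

-1.36%

Cumulative inflation factor: 1.056 × 1.079 × 1.071 × 1.060 ≈ 1.29354.
Nominal growth factor: 1.22479. Real growth factor = 1.22479 / 1.29354 ≈ 0.94685.
Annualized: 0.94685^(1/4) − 1 ≈ -0.01356.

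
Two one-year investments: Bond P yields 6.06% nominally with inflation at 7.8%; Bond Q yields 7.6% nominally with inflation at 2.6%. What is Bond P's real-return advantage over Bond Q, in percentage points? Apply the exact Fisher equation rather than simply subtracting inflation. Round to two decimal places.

-6.49

Bond P real return: 1.0606/1.078 − 1 = -1.614%.
Bond Q real return: 1.076/1.026 − 1 = 4.873%.
Difference: -1.614 − 4.873 = -6.487 pp.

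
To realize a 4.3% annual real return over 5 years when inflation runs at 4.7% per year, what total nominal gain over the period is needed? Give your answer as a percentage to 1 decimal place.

Required annual nominal rate: (1+4.3%)(1+4.7%) − 1 = 9.2021%.
Cumulative over 5 years: (1 + 0.092021)^5 − 1 ≈ 0.55294.

55.3%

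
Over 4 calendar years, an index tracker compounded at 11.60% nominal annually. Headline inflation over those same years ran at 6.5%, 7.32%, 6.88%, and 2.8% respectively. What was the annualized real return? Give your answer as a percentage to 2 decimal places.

5.42%

Cumulative inflation factor: 1.065 × 1.0732 × 1.0688 × 1.028 ≈ 1.25580.
Nominal growth factor: 1.55116. Real growth factor = 1.55116 / 1.25580 ≈ 1.23520.
Annualized: 1.23520^(1/4) − 1 ≈ 0.05423.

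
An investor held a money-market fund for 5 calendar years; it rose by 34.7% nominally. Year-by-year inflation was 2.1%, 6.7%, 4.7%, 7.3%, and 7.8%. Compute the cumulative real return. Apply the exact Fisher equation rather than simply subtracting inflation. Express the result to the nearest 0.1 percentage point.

Cumulative inflation factor: 1.021 × 1.067 × 1.047 × 1.073 × 1.078 ≈ 1.31934.
Nominal growth factor: 1.34700. Real growth factor = 1.34700 / 1.31934 ≈ 1.02097.
Total real return ≈ 2.0968%.

2.1%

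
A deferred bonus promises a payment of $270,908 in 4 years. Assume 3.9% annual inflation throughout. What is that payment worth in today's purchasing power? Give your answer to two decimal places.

Price-level factor over 4 years: (1 + 3.9%)^4 ≈ 1.1653655894.
Purchasing power today: $270,908 divided by that factor.

$232,466.11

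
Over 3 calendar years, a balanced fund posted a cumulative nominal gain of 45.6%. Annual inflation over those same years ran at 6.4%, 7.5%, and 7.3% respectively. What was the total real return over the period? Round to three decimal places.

18.635%

Cumulative inflation factor: 1.064 × 1.075 × 1.073 ≈ 1.22730.
Nominal growth factor: 1.45600. Real growth factor = 1.45600 / 1.22730 ≈ 1.18635.
Total real return ≈ 18.6347%.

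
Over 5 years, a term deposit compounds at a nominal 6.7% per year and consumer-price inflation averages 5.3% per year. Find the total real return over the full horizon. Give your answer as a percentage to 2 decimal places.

6.83%

The annual real rate is (1+6.7%)/(1+5.3%) − 1 = 1.3295%.
Compounded over 5 years: (1 + 0.013295)^5 − 1 ≈ 0.06827.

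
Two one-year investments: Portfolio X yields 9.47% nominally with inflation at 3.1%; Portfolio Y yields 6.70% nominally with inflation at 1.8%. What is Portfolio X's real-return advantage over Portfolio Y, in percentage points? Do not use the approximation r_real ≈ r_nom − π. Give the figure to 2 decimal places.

Portfolio X real return: 1.0947/1.031 − 1 = 6.178%.
Portfolio Y real return: 1.0670/1.018 − 1 = 4.813%.
Difference: 6.178 − 4.813 = 1.365 pp.

1.37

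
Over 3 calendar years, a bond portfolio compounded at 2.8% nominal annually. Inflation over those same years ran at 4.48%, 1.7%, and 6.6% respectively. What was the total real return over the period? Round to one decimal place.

Cumulative inflation factor: 1.0448 × 1.017 × 1.066 ≈ 1.13269.
Nominal growth factor: 1.08637. Real growth factor = 1.08637 / 1.13269 ≈ 0.95911.
Total real return ≈ -4.0891%.

-4.1%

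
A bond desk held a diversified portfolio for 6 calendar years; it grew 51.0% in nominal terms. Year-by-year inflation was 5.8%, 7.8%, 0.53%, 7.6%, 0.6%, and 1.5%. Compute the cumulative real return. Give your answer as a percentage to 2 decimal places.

Cumulative inflation factor: 1.058 × 1.078 × 1.0053 × 1.076 × 1.006 × 1.015 ≈ 1.25973.
Nominal growth factor: 1.51000. Real growth factor = 1.51000 / 1.25973 ≈ 1.19867.
Total real return ≈ 19.8673%.

19.87%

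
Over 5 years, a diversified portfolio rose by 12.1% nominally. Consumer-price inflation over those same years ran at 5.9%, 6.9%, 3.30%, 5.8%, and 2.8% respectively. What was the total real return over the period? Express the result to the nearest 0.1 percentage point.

-11.9%

Cumulative inflation factor: 1.059 × 1.069 × 1.0330 × 1.058 × 1.028 ≈ 1.27190.
Nominal growth factor: 1.12100. Real growth factor = 1.12100 / 1.27190 ≈ 0.88136.
Total real return ≈ -11.8641%.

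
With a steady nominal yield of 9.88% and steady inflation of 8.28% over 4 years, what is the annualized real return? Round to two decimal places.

With constant rates the annual real return is the same each year: (1+9.88%)/(1+8.28%) − 1 = 0.01478.

1.48%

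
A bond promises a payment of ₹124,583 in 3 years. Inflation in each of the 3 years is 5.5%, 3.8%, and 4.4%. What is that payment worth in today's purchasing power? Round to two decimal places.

Price-level factor over 3 years: 1.055 × 1.038 × 1.044 = 1.14327396.
Purchasing power today: ₹124,583 divided by that factor.

₹108,970.38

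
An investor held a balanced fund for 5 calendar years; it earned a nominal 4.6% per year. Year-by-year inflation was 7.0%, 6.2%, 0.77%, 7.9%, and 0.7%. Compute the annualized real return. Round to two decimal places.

0.13%

Cumulative inflation factor: 1.070 × 1.062 × 1.0077 × 1.079 × 1.007 ≈ 1.24420.
Nominal growth factor: 1.25216. Real growth factor = 1.25216 / 1.24420 ≈ 1.00639.
Annualized: 1.00639^(1/5) − 1 ≈ 0.00128.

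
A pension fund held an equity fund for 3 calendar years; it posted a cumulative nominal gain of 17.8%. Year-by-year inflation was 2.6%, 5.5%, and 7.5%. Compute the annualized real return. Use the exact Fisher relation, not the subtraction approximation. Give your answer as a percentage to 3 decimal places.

0.410%

Cumulative inflation factor: 1.026 × 1.055 × 1.075 ≈ 1.16361.
Nominal growth factor: 1.17800. Real growth factor = 1.17800 / 1.16361 ≈ 1.01236.
Annualized: 1.01236^(1/3) − 1 ≈ 0.00410.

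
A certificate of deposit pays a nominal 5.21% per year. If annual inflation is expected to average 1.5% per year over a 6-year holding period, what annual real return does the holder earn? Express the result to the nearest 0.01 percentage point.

3.66%

With constant rates the annual real return is the same each year: (1+5.21%)/(1+1.5%) − 1 = 0.03655.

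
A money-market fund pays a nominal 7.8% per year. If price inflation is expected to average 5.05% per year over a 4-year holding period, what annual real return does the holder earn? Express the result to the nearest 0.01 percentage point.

2.62%

With constant rates the annual real return is the same each year: (1+7.8%)/(1+5.05%) − 1 = 0.02618.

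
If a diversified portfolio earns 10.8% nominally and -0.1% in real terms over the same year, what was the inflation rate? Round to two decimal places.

10.91%

From (1+r_nom) = (1+r_real)(1+π), we get 1+π = (1 + 10.8%)/(1 − 0.1%) = 1.108/0.999 ≈ 1.10911.
So π ≈ 10.9109%.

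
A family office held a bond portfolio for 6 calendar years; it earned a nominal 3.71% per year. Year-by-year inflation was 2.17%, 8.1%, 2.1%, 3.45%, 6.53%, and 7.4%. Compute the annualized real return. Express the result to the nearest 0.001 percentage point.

Cumulative inflation factor: 1.0217 × 1.081 × 1.021 × 1.0345 × 1.0653 × 1.074 ≈ 1.33469.
Nominal growth factor: 1.24430. Real growth factor = 1.24430 / 1.33469 ≈ 0.93227.
Annualized: 0.93227^(1/6) − 1 ≈ -0.01162.

-1.162%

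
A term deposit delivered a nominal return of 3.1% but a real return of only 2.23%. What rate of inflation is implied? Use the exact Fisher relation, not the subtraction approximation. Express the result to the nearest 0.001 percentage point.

0.851%

From (1+r_nom) = (1+r_real)(1+π), we get 1+π = (1 + 3.1%)/(1 + 2.23%) = 1.031/1.0223 ≈ 1.00851.
So π ≈ 0.8510%.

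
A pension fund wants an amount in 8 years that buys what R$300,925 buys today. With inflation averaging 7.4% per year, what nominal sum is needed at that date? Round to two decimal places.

R$532,712.05

Cumulative price-level factor: (1+7.4%)^8 ≈ 1.7702485646.
The nominal amount required is R$300,925 scaled up by that factor.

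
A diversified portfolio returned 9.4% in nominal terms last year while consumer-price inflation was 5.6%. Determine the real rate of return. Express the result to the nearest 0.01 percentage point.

3.60%

Real return via the Fisher equation: (1 + 9.4%)/(1 + 5.6%) − 1 = 1.094/1.056 − 1 ≈ 0.03598.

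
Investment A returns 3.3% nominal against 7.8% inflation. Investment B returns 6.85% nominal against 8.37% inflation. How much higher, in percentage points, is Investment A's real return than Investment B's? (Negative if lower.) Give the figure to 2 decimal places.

-2.77

Investment A real return: 1.033/1.078 − 1 = -4.174%.
Investment B real return: 1.0685/1.0837 − 1 = -1.403%.
Difference: -4.174 − (-1.403) = -2.771 pp.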